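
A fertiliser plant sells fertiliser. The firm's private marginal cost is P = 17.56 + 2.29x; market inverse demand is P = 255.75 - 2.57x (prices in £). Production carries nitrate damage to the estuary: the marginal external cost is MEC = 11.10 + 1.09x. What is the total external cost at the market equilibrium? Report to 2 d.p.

£1853.11

Market equilibrium (private): 17.56 + 2.29x = 255.75 - 2.57x → x_m = 49.0103.
Total external cost = ∫₀^{x_m} (11.10 + 1.09x) dx = 11.10×49.0103 + ½×1.09×49.0103² = 1853.1095.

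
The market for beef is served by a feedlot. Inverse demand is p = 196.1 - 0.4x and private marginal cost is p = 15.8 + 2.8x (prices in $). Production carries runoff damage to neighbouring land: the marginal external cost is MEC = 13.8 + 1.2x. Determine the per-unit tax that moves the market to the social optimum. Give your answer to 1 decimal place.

Social marginal cost = private MC + MEC = 29.6 + 4.0x.
Set SMC = demand: 29.6 + 4.0x = 196.1 - 0.4x → x* = 37.8409.
The Pigouvian tax equals MEC at x*: 13.8 + 1.2×37.8409 = 59.2091.

tax = $59.2 per unit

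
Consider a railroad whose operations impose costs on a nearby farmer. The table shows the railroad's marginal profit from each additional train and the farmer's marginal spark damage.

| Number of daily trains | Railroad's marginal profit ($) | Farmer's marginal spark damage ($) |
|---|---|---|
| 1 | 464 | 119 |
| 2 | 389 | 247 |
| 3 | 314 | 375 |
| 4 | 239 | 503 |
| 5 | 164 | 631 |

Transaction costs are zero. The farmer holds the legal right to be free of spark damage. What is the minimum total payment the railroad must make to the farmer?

$366

Efficient level: marginal profit ≥ marginal spark damage through level 2, so k* = 2.
With the farmer holding the right, the railroad must at least compensate total damage at k*: 119 + 247 = 366.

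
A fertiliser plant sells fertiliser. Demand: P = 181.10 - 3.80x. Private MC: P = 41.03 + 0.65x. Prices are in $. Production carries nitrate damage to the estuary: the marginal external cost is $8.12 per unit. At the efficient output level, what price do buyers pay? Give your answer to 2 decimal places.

Social marginal cost = private MC + MEC = 49.15 + 0.65x.
Set SMC = demand: 49.15 + 0.65x = 181.10 - 3.80x → x* = 29.6517.
Consumer price on the demand curve at x*: 181.10 − 3.80×29.6517 = 68.4235.

P = $68.42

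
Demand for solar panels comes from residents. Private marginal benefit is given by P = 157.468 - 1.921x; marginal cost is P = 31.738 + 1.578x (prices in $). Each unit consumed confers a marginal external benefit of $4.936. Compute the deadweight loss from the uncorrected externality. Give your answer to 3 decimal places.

DWL = $3.482

Market equilibrium (private): 31.738 + 1.578x = 157.468 - 1.921x → x_m = 35.9331.
Social marginal benefit = demand + MEB = 162.404 - 1.921x.
Set SMB = MC: 162.404 - 1.921x = 31.738 + 1.578x → x* = 37.3438.
Height of the DWL triangle at x_m is SMB(x_m) − MC(x_m) = MEB(x_m) = 4.9360.
DWL = ½ × 1.4107 × 4.9360 = 3.4816.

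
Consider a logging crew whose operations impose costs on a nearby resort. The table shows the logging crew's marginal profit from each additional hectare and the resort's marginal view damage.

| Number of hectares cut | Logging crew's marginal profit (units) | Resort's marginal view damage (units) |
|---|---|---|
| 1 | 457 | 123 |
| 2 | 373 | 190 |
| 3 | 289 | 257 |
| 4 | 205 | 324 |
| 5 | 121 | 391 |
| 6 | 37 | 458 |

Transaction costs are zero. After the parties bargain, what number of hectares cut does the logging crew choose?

3

Bargaining reaches the level where marginal profit last exceeds marginal view damage.
That holds through level 3 (289 ≥ 257) but not at 4 (205 < 324).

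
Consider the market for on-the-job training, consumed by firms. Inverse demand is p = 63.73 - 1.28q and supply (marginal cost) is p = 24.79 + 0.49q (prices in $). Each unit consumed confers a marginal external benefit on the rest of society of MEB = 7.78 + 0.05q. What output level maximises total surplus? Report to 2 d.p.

Social marginal benefit = demand + MEB = 71.51 - 1.23q.
Set SMB = MC: 71.51 - 1.23q = 24.79 + 0.49q → q* = 27.1628.

q* = 27.16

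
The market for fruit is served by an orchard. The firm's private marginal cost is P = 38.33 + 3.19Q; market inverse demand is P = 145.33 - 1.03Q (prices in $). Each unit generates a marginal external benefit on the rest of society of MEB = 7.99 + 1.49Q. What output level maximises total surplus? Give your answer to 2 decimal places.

Q* = 42.12

Social marginal cost = private MC − MEB = 30.34 + 1.70Q.
Set SMC = demand: 30.34 + 1.70Q = 145.33 - 1.03Q → Q* = 42.1209.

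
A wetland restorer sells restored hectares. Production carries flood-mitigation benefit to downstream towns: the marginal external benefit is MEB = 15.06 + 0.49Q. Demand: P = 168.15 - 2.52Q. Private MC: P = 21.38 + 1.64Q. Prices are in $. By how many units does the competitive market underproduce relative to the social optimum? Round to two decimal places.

8.81 units

Market equilibrium (private): 21.38 + 1.64Q = 168.15 - 2.52Q → Q_m = 35.2813.
Social marginal cost = private MC − MEB = 6.32 + 1.15Q.
Set SMC = demand: 6.32 + 1.15Q = 168.15 - 2.52Q → Q* = 44.0954.
Gap = |35.2813 − 44.0954| = 8.8141.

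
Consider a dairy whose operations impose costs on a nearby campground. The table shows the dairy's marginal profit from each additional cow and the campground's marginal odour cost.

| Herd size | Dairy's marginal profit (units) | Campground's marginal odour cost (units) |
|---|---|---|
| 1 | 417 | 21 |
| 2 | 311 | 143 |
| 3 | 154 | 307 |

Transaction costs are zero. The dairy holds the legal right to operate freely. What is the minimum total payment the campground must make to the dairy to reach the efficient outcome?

Left alone the dairy would choose level 3 (marginal profit stays positive).
Efficient level: k* = 2 (marginal profit ≥ marginal odour cost through 2).
The campground must at least cover the dairy's forgone profit from cutting 3→2: 154 = 154.

154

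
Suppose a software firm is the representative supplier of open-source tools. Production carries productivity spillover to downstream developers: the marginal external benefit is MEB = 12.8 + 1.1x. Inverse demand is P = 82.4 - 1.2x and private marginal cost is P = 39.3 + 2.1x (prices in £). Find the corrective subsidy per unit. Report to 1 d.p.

Social marginal cost = private MC − MEB = 26.5 + x.
Set SMC = demand: 26.5 + x = 82.4 - 1.2x → x* = 25.4091.
The Pigouvian subsidy equals MEB at x*: 12.8 + 1.1×25.4091 = 40.7500.

subsidy = £40.8 per unit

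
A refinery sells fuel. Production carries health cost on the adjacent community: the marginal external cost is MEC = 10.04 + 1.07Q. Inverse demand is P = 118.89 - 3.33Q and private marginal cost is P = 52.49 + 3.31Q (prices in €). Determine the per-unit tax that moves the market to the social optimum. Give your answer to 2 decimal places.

tax = €17.86 per unit

Social marginal cost = private MC + MEC = 62.53 + 4.38Q.
Set SMC = demand: 62.53 + 4.38Q = 118.89 - 3.33Q → Q* = 7.3100.
The Pigouvian tax equals MEC at Q*: 10.04 + 1.07×7.3100 = 17.8617.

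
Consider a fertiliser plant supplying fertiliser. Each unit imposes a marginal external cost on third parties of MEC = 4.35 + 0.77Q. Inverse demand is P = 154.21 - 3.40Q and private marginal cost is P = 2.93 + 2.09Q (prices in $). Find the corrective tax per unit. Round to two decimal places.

tax = $22.42 per unit

Social marginal cost = private MC + MEC = 7.28 + 2.86Q.
Set SMC = demand: 7.28 + 2.86Q = 154.21 - 3.40Q → Q* = 23.4712.
The Pigouvian tax equals MEC at Q*: 4.35 + 0.77×23.4712 = 22.4228.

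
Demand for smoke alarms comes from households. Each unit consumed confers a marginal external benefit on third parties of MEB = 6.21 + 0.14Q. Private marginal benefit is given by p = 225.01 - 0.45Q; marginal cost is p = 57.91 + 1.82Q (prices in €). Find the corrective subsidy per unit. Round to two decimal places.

Social marginal benefit = demand + MEB = 231.22 - 0.31Q.
Set SMB = MC: 231.22 - 0.31Q = 57.91 + 1.82Q → Q* = 81.3662.
The Pigouvian subsidy equals MEB at Q*: 6.21 + 0.14×81.3662 = 17.6013.

subsidy = €17.60 per unit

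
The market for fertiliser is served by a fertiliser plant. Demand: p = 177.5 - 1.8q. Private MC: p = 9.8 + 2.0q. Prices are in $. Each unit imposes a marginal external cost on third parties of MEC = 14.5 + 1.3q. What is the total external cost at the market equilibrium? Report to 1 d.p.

Market equilibrium (private): 9.8 + 2.0q = 177.5 - 1.8q → q_m = 44.1316.
Total external cost = ∫₀^{q_m} (14.5 + 1.3q) dq = 14.5×44.1316 + ½×1.3×44.1316² = 1905.8470.

$1905.8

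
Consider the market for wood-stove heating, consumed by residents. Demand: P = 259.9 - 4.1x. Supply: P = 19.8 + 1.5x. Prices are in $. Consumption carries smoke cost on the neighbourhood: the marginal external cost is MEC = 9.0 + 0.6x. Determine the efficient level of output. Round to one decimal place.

x* = 37.3

Social marginal benefit = demand − MEC = 250.9 - 4.7x.
Set SMB = MC: 250.9 - 4.7x = 19.8 + 1.5x → x* = 37.2742.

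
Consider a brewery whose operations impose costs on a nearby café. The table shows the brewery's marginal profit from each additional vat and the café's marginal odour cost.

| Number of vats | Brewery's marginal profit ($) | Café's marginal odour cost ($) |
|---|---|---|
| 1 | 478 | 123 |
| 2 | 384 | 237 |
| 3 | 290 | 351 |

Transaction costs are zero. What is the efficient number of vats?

2

Bargaining reaches the level where marginal profit last exceeds marginal odour cost.
That holds through level 2 (384 ≥ 237) but not at 3 (290 < 351).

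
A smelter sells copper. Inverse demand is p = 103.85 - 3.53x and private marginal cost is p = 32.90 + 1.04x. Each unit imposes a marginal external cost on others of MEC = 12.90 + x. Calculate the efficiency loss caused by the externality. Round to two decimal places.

Market equilibrium (private): 32.90 + 1.04x = 103.85 - 3.53x → x_m = 15.5252.
Social marginal cost = private MC + MEC = 45.80 + 2.04x.
Set SMC = demand: 45.80 + 2.04x = 103.85 - 3.53x → x* = 10.4219.
The welfare-loss triangle has base |x_m − x*| and height MEC(x_m) (the vertical gap between SMC and demand is zero at x* and MEC at x_m).
DWL = ½ × 5.1033 × 28.4252 = 72.5312.

DWL = 72.53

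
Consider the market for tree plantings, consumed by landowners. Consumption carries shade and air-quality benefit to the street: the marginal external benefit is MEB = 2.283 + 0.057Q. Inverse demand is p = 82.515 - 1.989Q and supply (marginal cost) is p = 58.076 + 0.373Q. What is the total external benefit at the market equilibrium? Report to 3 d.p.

Market equilibrium (private): 58.076 + 0.373Q = 82.515 - 1.989Q → Q_m = 10.3467.
Total external benefit = ∫₀^{Q_m} (2.283 + 0.057Q) dQ = 2.283×10.3467 + ½×0.057×10.3467² = 26.6726.

26.673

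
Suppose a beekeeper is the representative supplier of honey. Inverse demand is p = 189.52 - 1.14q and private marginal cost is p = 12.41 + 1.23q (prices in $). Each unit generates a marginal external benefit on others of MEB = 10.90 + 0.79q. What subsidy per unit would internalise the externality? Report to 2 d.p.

Social marginal cost = private MC − MEB = 1.51 + 0.44q.
Set SMC = demand: 1.51 + 0.44q = 189.52 - 1.14q → q* = 118.9937.
The Pigouvian subsidy equals MEB at q*: 10.90 + 0.79×118.9937 = 104.9050.

subsidy = $104.91 per unit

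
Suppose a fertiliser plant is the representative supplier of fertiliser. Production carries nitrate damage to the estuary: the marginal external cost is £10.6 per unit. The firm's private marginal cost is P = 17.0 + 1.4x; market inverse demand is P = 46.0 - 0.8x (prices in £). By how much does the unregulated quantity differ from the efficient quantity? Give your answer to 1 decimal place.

4.8 units

Market equilibrium (private): 17.0 + 1.4x = 46.0 - 0.8x → x_m = 13.1818.
Social marginal cost = private MC + MEC = 27.6 + 1.4x.
Set SMC = demand: 27.6 + 1.4x = 46.0 - 0.8x → x* = 8.3636.
Gap = |13.1818 − 8.3636| = 4.8182.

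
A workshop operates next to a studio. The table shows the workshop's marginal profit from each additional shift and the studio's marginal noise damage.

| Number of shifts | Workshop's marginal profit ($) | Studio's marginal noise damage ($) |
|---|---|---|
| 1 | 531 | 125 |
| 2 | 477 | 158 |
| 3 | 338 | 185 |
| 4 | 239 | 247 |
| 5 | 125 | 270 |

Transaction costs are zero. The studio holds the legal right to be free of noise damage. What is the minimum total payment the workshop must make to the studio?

Efficient level: marginal profit ≥ marginal noise damage through level 3, so k* = 3.
With the studio holding the right, the workshop must at least compensate total damage at k*: 125 + 158 + 185 = 468.

$468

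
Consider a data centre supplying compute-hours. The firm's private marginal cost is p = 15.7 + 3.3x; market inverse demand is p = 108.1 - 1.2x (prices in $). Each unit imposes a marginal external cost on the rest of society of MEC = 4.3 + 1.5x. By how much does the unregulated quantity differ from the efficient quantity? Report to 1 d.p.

Market equilibrium (private): 15.7 + 3.3x = 108.1 - 1.2x → x_m = 20.5333.
Social marginal cost = private MC + MEC = 20.0 + 4.8x.
Set SMC = demand: 20.0 + 4.8x = 108.1 - 1.2x → x* = 14.6833.
Gap = |20.5333 − 14.6833| = 5.8500.

5.9 units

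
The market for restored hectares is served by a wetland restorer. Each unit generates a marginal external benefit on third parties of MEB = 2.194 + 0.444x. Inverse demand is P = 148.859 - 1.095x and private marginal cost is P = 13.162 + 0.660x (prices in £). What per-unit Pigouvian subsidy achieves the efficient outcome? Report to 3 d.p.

subsidy = £48.894 per unit

Social marginal cost = private MC − MEB = 10.968 + 0.216x.
Set SMC = demand: 10.968 + 0.216x = 148.859 - 1.095x → x* = 105.1800.
The Pigouvian subsidy equals MEB at x*: 2.194 + 0.444×105.1800 = 48.8939.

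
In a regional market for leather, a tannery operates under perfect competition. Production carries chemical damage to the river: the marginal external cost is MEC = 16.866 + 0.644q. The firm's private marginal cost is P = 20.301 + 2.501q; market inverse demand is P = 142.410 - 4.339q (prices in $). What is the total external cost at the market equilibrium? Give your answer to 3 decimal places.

Market equilibrium (private): 20.301 + 2.501q = 142.410 - 4.339q → q_m = 17.8522.
Total external cost = ∫₀^{q_m} (16.866 + 0.644q) dq = 16.866×17.8522 + ½×0.644×17.8522² = 403.7169.

$403.717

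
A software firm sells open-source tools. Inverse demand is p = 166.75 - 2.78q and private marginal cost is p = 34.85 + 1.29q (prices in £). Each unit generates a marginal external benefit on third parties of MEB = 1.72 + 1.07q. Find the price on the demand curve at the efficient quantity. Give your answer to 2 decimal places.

P = £42.93

Social marginal cost = private MC − MEB = 33.13 + 0.22q.
Set SMC = demand: 33.13 + 0.22q = 166.75 - 2.78q → q* = 44.5400.
Consumer price on the demand curve at q*: 166.75 − 2.78×44.5400 = 42.9288.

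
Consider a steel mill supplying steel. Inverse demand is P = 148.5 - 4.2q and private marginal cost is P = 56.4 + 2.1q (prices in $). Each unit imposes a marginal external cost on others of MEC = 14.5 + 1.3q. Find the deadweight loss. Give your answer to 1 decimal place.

DWL = $73.9

Market equilibrium (private): 56.4 + 2.1q = 148.5 - 4.2q → q_m = 14.6190.
Social marginal cost = private MC + MEC = 70.9 + 3.4q.
Set SMC = demand: 70.9 + 3.4q = 148.5 - 4.2q → q* = 10.2105.
The welfare-loss triangle has base |q_m − q*| and height MEC(q_m) (the vertical gap between SMC and demand is zero at q* and MEC at q_m).
DWL = ½ × 4.4085 × 33.5048 = 73.8530.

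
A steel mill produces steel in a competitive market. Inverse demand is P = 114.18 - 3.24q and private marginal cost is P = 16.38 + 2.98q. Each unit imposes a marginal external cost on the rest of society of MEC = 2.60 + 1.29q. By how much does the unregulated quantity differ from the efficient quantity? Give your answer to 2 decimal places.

3.05 units

Market equilibrium (private): 16.38 + 2.98q = 114.18 - 3.24q → q_m = 15.7235.
Social marginal cost = private MC + MEC = 18.98 + 4.27q.
Set SMC = demand: 18.98 + 4.27q = 114.18 - 3.24q → q* = 12.6764.
Gap = |15.7235 − 12.6764| = 3.0471.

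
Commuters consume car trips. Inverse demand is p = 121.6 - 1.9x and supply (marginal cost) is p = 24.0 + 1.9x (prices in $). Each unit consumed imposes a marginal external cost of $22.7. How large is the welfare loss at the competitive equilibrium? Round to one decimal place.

DWL = $67.8

Market equilibrium (private): 24.0 + 1.9x = 121.6 - 1.9x → x_m = 25.6842.
Social marginal benefit = demand − MEC = 98.9 - 1.9x.
Set SMB = MC: 98.9 - 1.9x = 24.0 + 1.9x → x* = 19.7105.
Height of the DWL triangle at x_m is MC(x_m) − SMB(x_m) = MEC(x_m) = 22.7000.
DWL = ½ × 5.9737 × 22.7000 = 67.8015.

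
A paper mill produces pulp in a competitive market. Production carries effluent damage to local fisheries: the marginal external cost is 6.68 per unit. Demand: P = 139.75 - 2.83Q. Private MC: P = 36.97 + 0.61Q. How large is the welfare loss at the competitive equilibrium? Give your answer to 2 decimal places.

DWL = 6.49

Market equilibrium (private): 36.97 + 0.61Q = 139.75 - 2.83Q → Q_m = 29.8779.
Social marginal cost = private MC + MEC = 43.65 + 0.61Q.
Set SMC = demand: 43.65 + 0.61Q = 139.75 - 2.83Q → Q* = 27.9360.
The loss is the area between SMC and demand from Q* to Q_m; with linear curves that's a triangle of height MEC(Q_m).
DWL = ½ × 1.9419 × 6.6800 = 6.4859.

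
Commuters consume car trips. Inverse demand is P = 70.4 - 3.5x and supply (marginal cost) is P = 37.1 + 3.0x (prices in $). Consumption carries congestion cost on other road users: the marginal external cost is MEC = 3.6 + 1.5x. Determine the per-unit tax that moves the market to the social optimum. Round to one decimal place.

Social marginal benefit = demand − MEC = 66.8 - 5.0x.
Set SMB = MC: 66.8 - 5.0x = 37.1 + 3.0x → x* = 3.7125.
The Pigouvian tax equals MEC at x*: 3.6 + 1.5×3.7125 = 9.1688.

tax = $9.2 per unit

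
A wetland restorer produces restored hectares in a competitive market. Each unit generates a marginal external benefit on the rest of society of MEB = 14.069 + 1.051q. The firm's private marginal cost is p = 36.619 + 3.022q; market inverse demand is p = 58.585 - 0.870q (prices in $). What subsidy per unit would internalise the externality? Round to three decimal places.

subsidy = $27.400 per unit

Social marginal cost = private MC − MEB = 22.550 + 1.971q.
Set SMC = demand: 22.550 + 1.971q = 58.585 - 0.870q → q* = 12.6839.
The Pigouvian subsidy equals MEB at q*: 14.069 + 1.051×12.6839 = 27.3998.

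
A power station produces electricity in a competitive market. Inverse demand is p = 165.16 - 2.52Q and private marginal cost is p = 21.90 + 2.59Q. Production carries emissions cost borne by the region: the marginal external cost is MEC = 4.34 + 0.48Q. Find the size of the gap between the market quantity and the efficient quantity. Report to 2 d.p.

3.18 units

Market equilibrium (private): 21.90 + 2.59Q = 165.16 - 2.52Q → Q_m = 28.0352.
Social marginal cost = private MC + MEC = 26.24 + 3.07Q.
Set SMC = demand: 26.24 + 3.07Q = 165.16 - 2.52Q → Q* = 24.8515.
Gap = |28.0352 − 24.8515| = 3.1837.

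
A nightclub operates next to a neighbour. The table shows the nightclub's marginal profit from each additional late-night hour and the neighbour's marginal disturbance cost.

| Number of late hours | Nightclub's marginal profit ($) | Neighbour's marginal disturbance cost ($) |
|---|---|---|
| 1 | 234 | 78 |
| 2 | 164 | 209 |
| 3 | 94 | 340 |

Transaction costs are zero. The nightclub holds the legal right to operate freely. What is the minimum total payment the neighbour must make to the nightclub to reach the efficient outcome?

Left alone the nightclub would choose level 3 (marginal profit stays positive).
Efficient level: k* = 1 (marginal profit ≥ marginal disturbance cost through 1).
The neighbour must at least cover the nightclub's forgone profit from cutting 3→1: 164 + 94 = 258.

$258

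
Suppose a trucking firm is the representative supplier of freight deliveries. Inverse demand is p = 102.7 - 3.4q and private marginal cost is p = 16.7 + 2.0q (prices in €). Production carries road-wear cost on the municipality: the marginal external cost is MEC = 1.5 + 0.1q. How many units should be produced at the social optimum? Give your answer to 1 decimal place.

Social marginal cost = private MC + MEC = 18.2 + 2.1q.
Set SMC = demand: 18.2 + 2.1q = 102.7 - 3.4q → q* = 15.3636.

q* = 15.4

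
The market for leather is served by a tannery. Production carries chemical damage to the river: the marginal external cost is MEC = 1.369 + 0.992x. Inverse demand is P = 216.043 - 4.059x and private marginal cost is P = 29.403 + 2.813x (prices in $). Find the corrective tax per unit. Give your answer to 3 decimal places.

tax = $24.740 per unit

Social marginal cost = private MC + MEC = 30.772 + 3.805x.
Set SMC = demand: 30.772 + 3.805x = 216.043 - 4.059x → x* = 23.5594.
The Pigouvian tax equals MEC at x*: 1.369 + 0.992×23.5594 = 24.7399.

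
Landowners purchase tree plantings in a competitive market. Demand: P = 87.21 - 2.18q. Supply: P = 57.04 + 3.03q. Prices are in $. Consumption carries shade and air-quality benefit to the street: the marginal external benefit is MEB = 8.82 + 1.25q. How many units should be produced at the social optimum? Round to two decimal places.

q* = 9.85

Social marginal benefit = demand + MEB = 96.03 - 0.93q.
Set SMB = MC: 96.03 - 0.93q = 57.04 + 3.03q → q* = 9.8460.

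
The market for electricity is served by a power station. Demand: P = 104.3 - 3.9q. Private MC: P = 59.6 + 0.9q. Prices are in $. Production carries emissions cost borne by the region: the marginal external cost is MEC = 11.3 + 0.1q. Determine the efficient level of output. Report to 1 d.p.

Social marginal cost = private MC + MEC = 70.9 + q.
Set SMC = demand: 70.9 + q = 104.3 - 3.9q → q* = 6.8163.

q* = 6.8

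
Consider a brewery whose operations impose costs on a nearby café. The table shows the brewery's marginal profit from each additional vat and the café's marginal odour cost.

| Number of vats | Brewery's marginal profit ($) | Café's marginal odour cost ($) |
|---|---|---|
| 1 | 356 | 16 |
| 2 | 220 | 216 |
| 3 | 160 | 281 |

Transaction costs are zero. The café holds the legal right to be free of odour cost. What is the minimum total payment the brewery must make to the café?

$232

Efficient level: marginal profit ≥ marginal odour cost through level 2, so k* = 2.
With the café holding the right, the brewery must at least compensate total damage at k*: 16 + 216 = 232.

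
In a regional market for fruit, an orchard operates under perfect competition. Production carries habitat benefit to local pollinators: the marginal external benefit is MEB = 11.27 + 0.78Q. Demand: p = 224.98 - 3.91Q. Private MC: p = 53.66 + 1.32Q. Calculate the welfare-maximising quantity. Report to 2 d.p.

Social marginal cost = private MC − MEB = 42.39 + 0.54Q.
Set SMC = demand: 42.39 + 0.54Q = 224.98 - 3.91Q → Q* = 41.0315.

Q* = 41.03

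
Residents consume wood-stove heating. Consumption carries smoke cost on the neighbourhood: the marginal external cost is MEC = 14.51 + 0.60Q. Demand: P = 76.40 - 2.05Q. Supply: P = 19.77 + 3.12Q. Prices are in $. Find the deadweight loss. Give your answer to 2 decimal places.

Market equilibrium (private): 19.77 + 3.12Q = 76.40 - 2.05Q → Q_m = 10.9536.
Social marginal benefit = demand − MEC = 61.89 - 2.65Q.
Set SMB = MC: 61.89 - 2.65Q = 19.77 + 3.12Q → Q* = 7.2998.
The welfare-loss triangle has base |Q_m − Q*| and height MEC(Q_m) (the vertical gap between SMB and MC is zero at Q* and MEC at Q_m).
DWL = ½ × 3.6538 × 21.0821 = 38.5149.

DWL = $38.51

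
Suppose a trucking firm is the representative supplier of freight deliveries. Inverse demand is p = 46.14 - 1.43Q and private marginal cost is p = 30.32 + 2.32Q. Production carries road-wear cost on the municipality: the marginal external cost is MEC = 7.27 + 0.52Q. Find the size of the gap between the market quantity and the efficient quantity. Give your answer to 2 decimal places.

Market equilibrium (private): 30.32 + 2.32Q = 46.14 - 1.43Q → Q_m = 4.2187.
Social marginal cost = private MC + MEC = 37.59 + 2.84Q.
Set SMC = demand: 37.59 + 2.84Q = 46.14 - 1.43Q → Q* = 2.0023.
Gap = |4.2187 − 2.0023| = 2.2164.

2.22 units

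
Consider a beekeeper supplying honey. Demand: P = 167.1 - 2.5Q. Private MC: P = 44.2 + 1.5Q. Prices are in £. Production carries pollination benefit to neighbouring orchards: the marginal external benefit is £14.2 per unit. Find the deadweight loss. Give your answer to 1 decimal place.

Market equilibrium (private): 44.2 + 1.5Q = 167.1 - 2.5Q → Q_m = 30.7250.
Social marginal cost = private MC − MEB = 30.0 + 1.5Q.
Set SMC = demand: 30.0 + 1.5Q = 167.1 - 2.5Q → Q* = 34.2750.
The loss is the area between SMC and demand from Q* to Q_m; with linear curves that's a triangle of height MEB(Q_m).
DWL = ½ × 3.5500 × 14.2000 = 25.2050.

DWL = £25.2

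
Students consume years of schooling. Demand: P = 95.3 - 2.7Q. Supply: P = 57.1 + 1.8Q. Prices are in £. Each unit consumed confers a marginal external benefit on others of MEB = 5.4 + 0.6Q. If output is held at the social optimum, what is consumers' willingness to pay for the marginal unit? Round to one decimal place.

P = £65.1

Social marginal benefit = demand + MEB = 100.7 - 2.1Q.
Set SMB = MC: 100.7 - 2.1Q = 57.1 + 1.8Q → Q* = 11.1795.
Consumer price on the demand curve at Q*: 95.3 − 2.7×11.1795 = 65.1154.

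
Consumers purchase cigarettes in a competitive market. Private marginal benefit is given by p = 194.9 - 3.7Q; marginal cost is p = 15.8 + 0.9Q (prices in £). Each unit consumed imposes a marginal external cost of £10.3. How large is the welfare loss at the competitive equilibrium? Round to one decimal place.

DWL = £11.5

Market equilibrium (private): 15.8 + 0.9Q = 194.9 - 3.7Q → Q_m = 38.9348.
Social marginal benefit = demand − MEC = 184.6 - 3.7Q.
Set SMB = MC: 184.6 - 3.7Q = 15.8 + 0.9Q → Q* = 36.6957.
The welfare-loss triangle has base |Q_m − Q*| and height MEC(Q_m) (the vertical gap between SMB and MC is zero at Q* and MEC at Q_m).
DWL = ½ × 2.2391 × 10.3000 = 11.5314.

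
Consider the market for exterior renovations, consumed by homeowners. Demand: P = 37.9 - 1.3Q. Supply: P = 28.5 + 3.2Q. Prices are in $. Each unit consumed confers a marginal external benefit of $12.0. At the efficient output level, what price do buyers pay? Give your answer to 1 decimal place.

P = $31.7

Social marginal benefit = demand + MEB = 49.9 - 1.3Q.
Set SMB = MC: 49.9 - 1.3Q = 28.5 + 3.2Q → Q* = 4.7556.
Consumer price on the demand curve at Q*: 37.9 − 1.3×4.7556 = 31.7177.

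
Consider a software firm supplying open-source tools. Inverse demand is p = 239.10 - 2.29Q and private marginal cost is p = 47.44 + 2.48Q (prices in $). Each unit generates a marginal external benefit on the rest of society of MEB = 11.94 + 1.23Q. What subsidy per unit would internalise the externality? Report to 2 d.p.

Social marginal cost = private MC − MEB = 35.50 + 1.25Q.
Set SMC = demand: 35.50 + 1.25Q = 239.10 - 2.29Q → Q* = 57.5141.
The Pigouvian subsidy equals MEB at Q*: 11.94 + 1.23×57.5141 = 82.6823.

subsidy = $82.68 per unit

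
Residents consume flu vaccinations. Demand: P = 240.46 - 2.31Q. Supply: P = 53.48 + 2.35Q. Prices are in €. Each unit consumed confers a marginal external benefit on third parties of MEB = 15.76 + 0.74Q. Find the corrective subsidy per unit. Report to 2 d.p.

Social marginal benefit = demand + MEB = 256.22 - 1.57Q.
Set SMB = MC: 256.22 - 1.57Q = 53.48 + 2.35Q → Q* = 51.7194.
The Pigouvian subsidy equals MEB at Q*: 15.76 + 0.74×51.7194 = 54.0324.

subsidy = €54.03 per unit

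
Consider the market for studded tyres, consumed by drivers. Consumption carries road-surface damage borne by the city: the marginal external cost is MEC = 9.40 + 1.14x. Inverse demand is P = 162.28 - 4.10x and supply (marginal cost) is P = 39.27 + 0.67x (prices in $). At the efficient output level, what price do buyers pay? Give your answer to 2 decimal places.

P = $83.46

Social marginal benefit = demand − MEC = 152.88 - 5.24x.
Set SMB = MC: 152.88 - 5.24x = 39.27 + 0.67x → x* = 19.2234.
Consumer price on the demand curve at x*: 162.28 − 4.10×19.2234 = 83.4641.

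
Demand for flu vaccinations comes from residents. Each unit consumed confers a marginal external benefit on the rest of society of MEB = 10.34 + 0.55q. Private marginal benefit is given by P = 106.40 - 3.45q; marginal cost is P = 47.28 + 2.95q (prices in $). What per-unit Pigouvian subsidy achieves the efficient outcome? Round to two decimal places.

Social marginal benefit = demand + MEB = 116.74 - 2.90q.
Set SMB = MC: 116.74 - 2.90q = 47.28 + 2.95q → q* = 11.8735.
The Pigouvian subsidy equals MEB at q*: 10.34 + 0.55×11.8735 = 16.8704.

subsidy = $16.87 per unit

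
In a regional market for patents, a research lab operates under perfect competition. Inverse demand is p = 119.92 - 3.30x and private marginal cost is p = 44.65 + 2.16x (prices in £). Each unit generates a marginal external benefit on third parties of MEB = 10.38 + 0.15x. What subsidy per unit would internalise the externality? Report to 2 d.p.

subsidy = £12.80 per unit

Social marginal cost = private MC − MEB = 34.27 + 2.01x.
Set SMC = demand: 34.27 + 2.01x = 119.92 - 3.30x → x* = 16.1299.
The Pigouvian subsidy equals MEB at x*: 10.38 + 0.15×16.1299 = 12.7995.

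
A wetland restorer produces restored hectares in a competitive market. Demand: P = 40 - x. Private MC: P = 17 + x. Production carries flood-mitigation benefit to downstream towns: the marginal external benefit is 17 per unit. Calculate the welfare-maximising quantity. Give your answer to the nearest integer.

x* = 20

Social marginal cost = private MC − MEB = 0 + x.
Set SMC = demand: 0 + x = 40 - x → x* = 20.0000.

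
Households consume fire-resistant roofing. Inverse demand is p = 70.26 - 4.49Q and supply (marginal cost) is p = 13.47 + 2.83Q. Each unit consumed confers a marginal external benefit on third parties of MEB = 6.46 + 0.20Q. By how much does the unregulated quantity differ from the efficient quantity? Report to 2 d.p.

Market equilibrium (private): 13.47 + 2.83Q = 70.26 - 4.49Q → Q_m = 7.7582.
Social marginal benefit = demand + MEB = 76.72 - 4.29Q.
Set SMB = MC: 76.72 - 4.29Q = 13.47 + 2.83Q → Q* = 8.8834.
Gap = |7.7582 − 8.8834| = 1.1252.

1.13 units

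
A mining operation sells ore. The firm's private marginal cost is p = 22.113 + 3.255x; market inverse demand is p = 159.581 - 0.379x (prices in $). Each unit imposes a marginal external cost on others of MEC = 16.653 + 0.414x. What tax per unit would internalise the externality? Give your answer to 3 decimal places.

Social marginal cost = private MC + MEC = 38.766 + 3.669x.
Set SMC = demand: 38.766 + 3.669x = 159.581 - 0.379x → x* = 29.8456.
The Pigouvian tax equals MEC at x*: 16.653 + 0.414×29.8456 = 29.0091.

tax = $29.009 per unit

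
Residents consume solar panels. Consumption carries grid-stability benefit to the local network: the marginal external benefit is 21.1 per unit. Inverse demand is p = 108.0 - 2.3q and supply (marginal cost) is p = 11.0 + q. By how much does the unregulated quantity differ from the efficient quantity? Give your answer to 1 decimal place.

Market equilibrium (private): 11.0 + q = 108.0 - 2.3q → q_m = 29.3939.
Social marginal benefit = demand + MEB = 129.1 - 2.3q.
Set SMB = MC: 129.1 - 2.3q = 11.0 + q → q* = 35.7879.
Gap = |29.3939 − 35.7879| = 6.3940.

6.4 units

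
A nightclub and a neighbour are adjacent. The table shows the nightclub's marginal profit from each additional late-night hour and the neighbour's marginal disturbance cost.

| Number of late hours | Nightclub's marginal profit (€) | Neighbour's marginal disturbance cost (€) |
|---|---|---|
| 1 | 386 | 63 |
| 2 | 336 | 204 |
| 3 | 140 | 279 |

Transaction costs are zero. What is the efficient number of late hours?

2

Bargaining reaches the level where marginal profit last exceeds marginal disturbance cost.
That holds through level 2 (336 ≥ 204) but not at 3 (140 < 279).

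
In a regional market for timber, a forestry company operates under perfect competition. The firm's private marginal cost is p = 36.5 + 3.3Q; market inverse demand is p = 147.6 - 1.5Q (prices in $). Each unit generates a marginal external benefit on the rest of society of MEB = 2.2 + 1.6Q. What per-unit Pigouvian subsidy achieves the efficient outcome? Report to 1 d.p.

Social marginal cost = private MC − MEB = 34.3 + 1.7Q.
Set SMC = demand: 34.3 + 1.7Q = 147.6 - 1.5Q → Q* = 35.4063.
The Pigouvian subsidy equals MEB at Q*: 2.2 + 1.6×35.4063 = 58.8501.

subsidy = $58.9 per unit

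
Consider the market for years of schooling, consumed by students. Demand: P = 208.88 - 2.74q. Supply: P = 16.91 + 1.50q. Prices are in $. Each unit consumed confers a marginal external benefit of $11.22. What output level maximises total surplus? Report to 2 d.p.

q* = 47.92

Social marginal benefit = demand + MEB = 220.10 - 2.74q.
Set SMB = MC: 220.10 - 2.74q = 16.91 + 1.50q → q* = 47.9222.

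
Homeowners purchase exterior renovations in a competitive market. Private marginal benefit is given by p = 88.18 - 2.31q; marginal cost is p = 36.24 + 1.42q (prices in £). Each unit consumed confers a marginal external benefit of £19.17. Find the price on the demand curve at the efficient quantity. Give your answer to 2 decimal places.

Social marginal benefit = demand + MEB = 107.35 - 2.31q.
Set SMB = MC: 107.35 - 2.31q = 36.24 + 1.42q → q* = 19.0643.
Consumer price on the demand curve at q*: 88.18 − 2.31×19.0643 = 44.1415.

P = £44.14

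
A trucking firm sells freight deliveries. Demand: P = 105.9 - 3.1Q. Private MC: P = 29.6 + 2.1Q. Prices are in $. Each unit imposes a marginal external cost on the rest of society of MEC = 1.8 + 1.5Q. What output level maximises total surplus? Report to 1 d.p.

Q* = 11.1

Social marginal cost = private MC + MEC = 31.4 + 3.6Q.
Set SMC = demand: 31.4 + 3.6Q = 105.9 - 3.1Q → Q* = 11.1194.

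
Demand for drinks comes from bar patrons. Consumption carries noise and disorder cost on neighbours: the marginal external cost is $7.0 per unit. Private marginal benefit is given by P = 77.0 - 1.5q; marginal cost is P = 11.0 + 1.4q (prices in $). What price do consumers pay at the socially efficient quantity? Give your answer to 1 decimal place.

P = $46.5

Social marginal benefit = demand − MEC = 70.0 - 1.5q.
Set SMB = MC: 70.0 - 1.5q = 11.0 + 1.4q → q* = 20.3448.
Consumer price on the demand curve at q*: 77.0 − 1.5×20.3448 = 46.4828.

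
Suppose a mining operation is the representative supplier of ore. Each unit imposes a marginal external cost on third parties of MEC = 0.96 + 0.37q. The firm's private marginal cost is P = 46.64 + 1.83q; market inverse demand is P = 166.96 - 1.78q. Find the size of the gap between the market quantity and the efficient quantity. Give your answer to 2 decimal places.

Market equilibrium (private): 46.64 + 1.83q = 166.96 - 1.78q → q_m = 33.3296.
Social marginal cost = private MC + MEC = 47.60 + 2.20q.
Set SMC = demand: 47.60 + 2.20q = 166.96 - 1.78q → q* = 29.9899.
Gap = |33.3296 − 29.9899| = 3.3397.

3.34 units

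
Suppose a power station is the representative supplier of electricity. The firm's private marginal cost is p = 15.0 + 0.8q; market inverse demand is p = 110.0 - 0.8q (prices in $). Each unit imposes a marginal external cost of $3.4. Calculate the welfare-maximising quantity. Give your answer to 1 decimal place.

Social marginal cost = private MC + MEC = 18.4 + 0.8q.
Set SMC = demand: 18.4 + 0.8q = 110.0 - 0.8q → q* = 57.2500.

q* = 57.3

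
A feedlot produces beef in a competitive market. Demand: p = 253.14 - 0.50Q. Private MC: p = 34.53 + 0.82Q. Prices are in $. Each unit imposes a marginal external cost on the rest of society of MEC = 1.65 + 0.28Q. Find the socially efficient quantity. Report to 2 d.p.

Social marginal cost = private MC + MEC = 36.18 + 1.10Q.
Set SMC = demand: 36.18 + 1.10Q = 253.14 - 0.50Q → Q* = 135.6000.

Q* = 135.60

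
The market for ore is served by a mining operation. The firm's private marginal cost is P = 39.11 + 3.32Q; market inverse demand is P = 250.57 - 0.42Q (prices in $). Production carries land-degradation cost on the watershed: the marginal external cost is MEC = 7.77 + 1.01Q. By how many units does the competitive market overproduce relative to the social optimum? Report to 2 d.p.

Market equilibrium (private): 39.11 + 3.32Q = 250.57 - 0.42Q → Q_m = 56.5401.
Social marginal cost = private MC + MEC = 46.88 + 4.33Q.
Set SMC = demand: 46.88 + 4.33Q = 250.57 - 0.42Q → Q* = 42.8821.
Gap = |56.5401 − 42.8821| = 13.6580.

13.66 units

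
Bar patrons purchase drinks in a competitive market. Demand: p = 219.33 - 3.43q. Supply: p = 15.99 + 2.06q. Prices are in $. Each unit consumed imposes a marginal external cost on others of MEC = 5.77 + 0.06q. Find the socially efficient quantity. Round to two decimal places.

Social marginal benefit = demand − MEC = 213.56 - 3.49q.
Set SMB = MC: 213.56 - 3.49q = 15.99 + 2.06q → q* = 35.5982.

q* = 35.60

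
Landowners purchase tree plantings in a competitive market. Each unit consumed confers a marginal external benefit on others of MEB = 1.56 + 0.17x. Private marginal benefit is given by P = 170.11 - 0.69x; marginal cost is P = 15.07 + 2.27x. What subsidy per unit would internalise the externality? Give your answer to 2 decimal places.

subsidy = 11.10 per unit

Social marginal benefit = demand + MEB = 171.67 - 0.52x.
Set SMB = MC: 171.67 - 0.52x = 15.07 + 2.27x → x* = 56.1290.
The Pigouvian subsidy equals MEB at x*: 1.56 + 0.17×56.1290 = 11.1019.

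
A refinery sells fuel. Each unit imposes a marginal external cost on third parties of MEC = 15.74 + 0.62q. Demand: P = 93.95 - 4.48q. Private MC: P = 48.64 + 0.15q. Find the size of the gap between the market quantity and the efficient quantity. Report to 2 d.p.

Market equilibrium (private): 48.64 + 0.15q = 93.95 - 4.48q → q_m = 9.7862.
Social marginal cost = private MC + MEC = 64.38 + 0.77q.
Set SMC = demand: 64.38 + 0.77q = 93.95 - 4.48q → q* = 5.6324.
Gap = |9.7862 − 5.6324| = 4.1538.

4.15 units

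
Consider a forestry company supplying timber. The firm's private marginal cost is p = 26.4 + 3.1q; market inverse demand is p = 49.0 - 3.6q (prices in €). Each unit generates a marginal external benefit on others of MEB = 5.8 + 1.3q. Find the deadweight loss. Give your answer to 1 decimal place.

Market equilibrium (private): 26.4 + 3.1q = 49.0 - 3.6q → q_m = 3.3731.
Social marginal cost = private MC − MEB = 20.6 + 1.8q.
Set SMC = demand: 20.6 + 1.8q = 49.0 - 3.6q → q* = 5.2593.
The loss is the area between SMC and demand from q* to q_m; with linear curves that's a triangle of height MEB(q_m).
DWL = ½ × 1.8862 × 10.1851 = 9.6056.

DWL = €9.6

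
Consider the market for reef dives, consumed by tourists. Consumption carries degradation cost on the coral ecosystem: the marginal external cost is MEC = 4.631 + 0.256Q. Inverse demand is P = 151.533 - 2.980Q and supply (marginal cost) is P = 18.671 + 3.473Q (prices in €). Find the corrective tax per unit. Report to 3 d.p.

Social marginal benefit = demand − MEC = 146.902 - 3.236Q.
Set SMB = MC: 146.902 - 3.236Q = 18.671 + 3.473Q → Q* = 19.1133.
The Pigouvian tax equals MEC at Q*: 4.631 + 0.256×19.1133 = 9.5240.

tax = €9.524 per unit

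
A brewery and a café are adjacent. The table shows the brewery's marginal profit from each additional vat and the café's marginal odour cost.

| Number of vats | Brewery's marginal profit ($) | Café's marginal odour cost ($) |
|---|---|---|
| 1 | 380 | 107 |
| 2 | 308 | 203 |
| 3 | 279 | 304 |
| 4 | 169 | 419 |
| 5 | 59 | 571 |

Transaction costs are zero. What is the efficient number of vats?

2

Bargaining reaches the level where marginal profit last exceeds marginal odour cost.
That holds through level 2 (308 ≥ 203) but not at 3 (279 < 304).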